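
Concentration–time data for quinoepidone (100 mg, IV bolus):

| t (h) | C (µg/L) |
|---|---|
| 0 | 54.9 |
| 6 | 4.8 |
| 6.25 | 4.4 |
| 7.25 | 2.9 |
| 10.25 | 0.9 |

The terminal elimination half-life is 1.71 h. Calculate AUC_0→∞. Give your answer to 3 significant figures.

Trapezoidal AUC_0→10.25:
  [0→6]: (54.9+4.8)/2 × 6 = 179.1
  [6→6.25]: (4.8+4.4)/2 × 0.25 = 1.15
  [6.25→7.25]: (4.4+2.9)/2 × 1 = 3.65
  [7.25→10.25]: (2.9+0.9)/2 × 3 = 5.7
  Sum = 189.6 µg/L·h
k_e = ln2 / t½ = 0.693147 / 1.71 = 0.4053 h^-1
Extrapolated tail: C_last / k_e = 0.9 / 0.4053 = 2.221
AUC_0→∞ = 189.6 + 2.221 = 191.821 µg/L·h

AUC = 192 µg/L·h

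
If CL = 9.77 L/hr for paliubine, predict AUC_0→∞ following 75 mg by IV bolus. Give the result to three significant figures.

AUC = 7.68 mg/L·hr

AUC_0→∞ = Dose_iv / CL
        = 75 / 9.77 = 7.67656 mg/L·hr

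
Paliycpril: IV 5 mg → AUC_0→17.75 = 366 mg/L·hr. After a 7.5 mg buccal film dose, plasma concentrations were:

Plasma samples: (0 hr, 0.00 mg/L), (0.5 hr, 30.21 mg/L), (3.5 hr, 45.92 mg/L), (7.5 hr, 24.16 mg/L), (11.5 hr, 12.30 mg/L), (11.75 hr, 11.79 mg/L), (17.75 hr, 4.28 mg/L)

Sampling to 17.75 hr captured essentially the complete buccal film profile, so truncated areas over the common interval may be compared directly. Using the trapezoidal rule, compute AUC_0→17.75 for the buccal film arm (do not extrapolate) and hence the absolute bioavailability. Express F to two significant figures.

Trapezoidal AUC_0→17.75 (buccal film):
  [0→0.5]: (0.00+30.21)/2 × 0.5 = 7.5525
  [0.5→3.5]: (30.21+45.92)/2 × 3 = 114.195
  [3.5→7.5]: (45.92+24.16)/2 × 4 = 140.16
  [7.5→11.5]: (24.16+12.30)/2 × 4 = 72.92
  [11.5→11.75]: (12.30+11.79)/2 × 0.25 = 3.01125
  [11.75→17.75]: (11.79+4.28)/2 × 6 = 48.21
  Sum = 386.04875 mg/L·hr
F = (AUC_ev/D_ev)/(AUC_iv/D_iv) = (386.04875/7.5)/(366/5) = 51.4732/73.2 = 0.7032

F = 0.70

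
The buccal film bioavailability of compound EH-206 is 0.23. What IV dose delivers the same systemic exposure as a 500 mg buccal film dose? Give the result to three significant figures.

Systemic exposure from an extravascular dose = F × D_ev, so the equivalent IV dose is F × D_ev.
D_iv = F × D_ev = 0.23 × 500 = 115 mg

D_iv = 115 mg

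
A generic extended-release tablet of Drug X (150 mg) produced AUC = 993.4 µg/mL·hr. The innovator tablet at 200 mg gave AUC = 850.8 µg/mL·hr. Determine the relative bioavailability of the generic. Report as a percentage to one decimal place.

F_rel = (AUC_test/D_test) / (AUC_ref/D_ref)
      = (993.4/150) / (850.8/200)
      = 6.62267 / 4.254 = 1.5568 = 155.68%

F_rel = 155.7%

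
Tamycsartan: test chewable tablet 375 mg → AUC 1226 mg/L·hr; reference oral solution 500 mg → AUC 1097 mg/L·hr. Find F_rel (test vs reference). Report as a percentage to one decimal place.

F_rel = 149.0%

F_rel = (AUC_test/D_test) / (AUC_ref/D_ref)
      = (1226/375) / (1097/500)
      = 3.26933 / 2.194 = 1.4901 = 149.01%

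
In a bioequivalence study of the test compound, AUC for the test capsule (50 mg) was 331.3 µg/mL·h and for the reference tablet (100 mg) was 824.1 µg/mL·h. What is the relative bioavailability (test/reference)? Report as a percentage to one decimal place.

F_rel = (AUC_test/D_test) / (AUC_ref/D_ref)
      = (331.3/50) / (824.1/100)
      = 6.626 / 8.241 = 0.8040 = 80.40%

F_rel = 80.4%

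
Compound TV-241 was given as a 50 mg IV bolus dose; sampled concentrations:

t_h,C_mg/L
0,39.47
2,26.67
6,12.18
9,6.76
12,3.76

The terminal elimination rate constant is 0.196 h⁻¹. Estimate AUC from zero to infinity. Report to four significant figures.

AUC = 207.2 mg/L·h

Trapezoidal AUC_0→12:
  [0→2]: (39.47+26.67)/2 × 2 = 66.14
  [2→6]: (26.67+12.18)/2 × 4 = 77.7
  [6→9]: (12.18+6.76)/2 × 3 = 28.41
  [9→12]: (6.76+3.76)/2 × 3 = 15.78
  Sum = 188.03 mg/L·h
Extrapolated tail: C_last / k_e = 3.76 / 0.196 = 19.184
AUC_0→∞ = 188.03 + 19.184 = 207.214 mg/L·h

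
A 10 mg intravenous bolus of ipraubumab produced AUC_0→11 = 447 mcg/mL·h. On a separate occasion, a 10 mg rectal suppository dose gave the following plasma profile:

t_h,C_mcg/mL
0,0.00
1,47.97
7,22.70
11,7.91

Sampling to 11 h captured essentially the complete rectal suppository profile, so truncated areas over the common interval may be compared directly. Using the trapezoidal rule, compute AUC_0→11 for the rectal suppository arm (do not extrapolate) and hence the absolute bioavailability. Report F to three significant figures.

F = 0.665

Trapezoidal AUC_0→11 (rectal suppository):
  [0→1]: (0.00+47.97)/2 × 1 = 23.985
  [1→7]: (47.97+22.70)/2 × 6 = 212.01
  [7→11]: (22.70+7.91)/2 × 4 = 61.22
  Sum = 297.215 mcg/mL·h
F = (AUC_ev/D_ev)/(AUC_iv/D_iv) = (297.215/10)/(447/10) = 29.7215/44.7 = 0.6649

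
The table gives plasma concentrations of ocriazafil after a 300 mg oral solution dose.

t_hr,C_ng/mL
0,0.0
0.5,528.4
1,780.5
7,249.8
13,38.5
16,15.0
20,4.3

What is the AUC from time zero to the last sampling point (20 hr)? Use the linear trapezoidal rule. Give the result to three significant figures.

Trapezoidal AUC_0→20:
  [0→0.5]: (0.0+528.4)/2 × 0.5 = 132.1
  [0.5→1]: (528.4+780.5)/2 × 0.5 = 327.225
  [1→7]: (780.5+249.8)/2 × 6 = 3090.9
  [7→13]: (249.8+38.5)/2 × 6 = 864.9
  [13→16]: (38.5+15.0)/2 × 3 = 80.25
  [16→20]: (15.0+4.3)/2 × 4 = 38.6
  Sum = 4533.975 ng/mL·hr

AUC = 4530 ng/mL·hr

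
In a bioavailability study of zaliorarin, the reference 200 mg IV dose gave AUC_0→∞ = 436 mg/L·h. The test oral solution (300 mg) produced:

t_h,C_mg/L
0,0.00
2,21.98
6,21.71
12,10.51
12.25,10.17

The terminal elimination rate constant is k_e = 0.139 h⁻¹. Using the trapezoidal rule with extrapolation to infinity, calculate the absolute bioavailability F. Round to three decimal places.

F = 0.431

Trapezoidal AUC_0→12.25 (oral solution):
  [0→2]: (0.00+21.98)/2 × 2 = 21.98
  [2→6]: (21.98+21.71)/2 × 4 = 87.38
  [6→12]: (21.71+10.51)/2 × 6 = 96.66
  [12→12.25]: (10.51+10.17)/2 × 0.25 = 2.585
  Sum = 208.605 mg/L·h
Tail: C_last/k_e = 10.17/0.139 = 73.165
AUC_0→∞ (oral solution) = 208.605 + 73.165 = 281.77 mg/L·h
F = (AUC_ev/D_ev)/(AUC_iv/D_iv) = (281.77/300)/(436/200) = 0.939233/2.18 = 0.4308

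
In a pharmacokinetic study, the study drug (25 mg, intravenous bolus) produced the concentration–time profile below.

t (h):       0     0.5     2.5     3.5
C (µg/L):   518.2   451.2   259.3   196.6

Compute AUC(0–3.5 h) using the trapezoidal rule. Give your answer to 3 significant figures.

AUC = 1180 µg/L·h

Trapezoidal AUC_0→3.5:
  [0→0.5]: (518.2+451.2)/2 × 0.5 = 242.35
  [0.5→2.5]: (451.2+259.3)/2 × 2 = 710.5
  [2.5→3.5]: (259.3+196.6)/2 × 1 = 227.95
  Sum = 1180.8 µg/L·h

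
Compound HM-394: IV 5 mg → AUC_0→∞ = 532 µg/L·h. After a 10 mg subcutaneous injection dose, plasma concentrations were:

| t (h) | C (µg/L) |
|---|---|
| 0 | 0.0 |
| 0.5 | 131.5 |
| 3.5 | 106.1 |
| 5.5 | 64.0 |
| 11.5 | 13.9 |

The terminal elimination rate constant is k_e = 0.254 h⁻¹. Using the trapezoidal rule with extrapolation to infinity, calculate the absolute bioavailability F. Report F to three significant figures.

F = 0.797

Trapezoidal AUC_0→11.5 (subcutaneous injection):
  [0→0.5]: (0.0+131.5)/2 × 0.5 = 32.875
  [0.5→3.5]: (131.5+106.1)/2 × 3 = 356.4
  [3.5→5.5]: (106.1+64.0)/2 × 2 = 170.1
  [5.5→11.5]: (64.0+13.9)/2 × 6 = 233.7
  Sum = 793.075 µg/L·h
Tail: C_last/k_e = 13.9/0.254 = 54.724
AUC_0→∞ (subcutaneous injection) = 793.075 + 54.724 = 847.799 µg/L·h
F = (AUC_ev/D_ev)/(AUC_iv/D_iv) = (847.799/10)/(532/5) = 84.7799/106.4 = 0.7968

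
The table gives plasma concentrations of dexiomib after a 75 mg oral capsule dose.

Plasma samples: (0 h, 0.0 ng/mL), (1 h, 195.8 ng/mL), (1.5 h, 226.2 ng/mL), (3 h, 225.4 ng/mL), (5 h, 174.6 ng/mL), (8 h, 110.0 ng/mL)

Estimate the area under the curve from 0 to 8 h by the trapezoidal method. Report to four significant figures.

Trapezoidal AUC_0→8:
  [0→1]: (0.0+195.8)/2 × 1 = 97.9
  [1→1.5]: (195.8+226.2)/2 × 0.5 = 105.5
  [1.5→3]: (226.2+225.4)/2 × 1.5 = 338.7
  [3→5]: (225.4+174.6)/2 × 2 = 400.0
  [5→8]: (174.6+110.0)/2 × 3 = 426.9
  Sum = 1369.0 ng/mL·h

AUC = 1369 ng/mL·h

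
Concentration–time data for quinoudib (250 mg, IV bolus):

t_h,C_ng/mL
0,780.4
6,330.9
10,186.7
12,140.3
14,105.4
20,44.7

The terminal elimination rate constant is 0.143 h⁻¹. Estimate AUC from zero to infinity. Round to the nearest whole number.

Trapezoidal AUC_0→20:
  [0→6]: (780.4+330.9)/2 × 6 = 3333.9
  [6→10]: (330.9+186.7)/2 × 4 = 1035.2
  [10→12]: (186.7+140.3)/2 × 2 = 327.0
  [12→14]: (140.3+105.4)/2 × 2 = 245.7
  [14→20]: (105.4+44.7)/2 × 6 = 450.3
  Sum = 5392.1 ng/mL·h
Extrapolated tail: C_last / k_e = 44.7 / 0.143 = 312.587
AUC_0→∞ = 5392.1 + 312.587 = 5704.687 ng/mL·h

AUC = 5705 ng/mL·h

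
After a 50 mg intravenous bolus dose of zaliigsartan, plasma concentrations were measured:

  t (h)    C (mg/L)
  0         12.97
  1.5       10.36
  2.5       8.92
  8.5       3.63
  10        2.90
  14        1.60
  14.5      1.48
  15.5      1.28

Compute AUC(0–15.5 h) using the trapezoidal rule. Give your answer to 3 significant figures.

Trapezoidal AUC_0→15.5:
  [0→1.5]: (12.97+10.36)/2 × 1.5 = 17.4975
  [1.5→2.5]: (10.36+8.92)/2 × 1 = 9.64
  [2.5→8.5]: (8.92+3.63)/2 × 6 = 37.65
  [8.5→10]: (3.63+2.90)/2 × 1.5 = 4.8975
  [10→14]: (2.90+1.60)/2 × 4 = 9.0
  [14→14.5]: (1.60+1.48)/2 × 0.5 = 0.77
  [14.5→15.5]: (1.48+1.28)/2 × 1 = 1.38
  Sum = 80.835 mg/L·h

AUC = 80.8 mg/L·h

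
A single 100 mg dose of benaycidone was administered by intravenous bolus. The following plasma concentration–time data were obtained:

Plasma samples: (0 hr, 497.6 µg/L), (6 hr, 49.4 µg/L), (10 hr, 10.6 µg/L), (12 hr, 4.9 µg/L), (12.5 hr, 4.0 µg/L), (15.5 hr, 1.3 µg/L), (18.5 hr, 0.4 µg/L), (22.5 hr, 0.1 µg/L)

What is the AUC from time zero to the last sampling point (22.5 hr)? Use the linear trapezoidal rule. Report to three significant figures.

Trapezoidal AUC_0→22.5:
  [0→6]: (497.6+49.4)/2 × 6 = 1641.0
  [6→10]: (49.4+10.6)/2 × 4 = 120.0
  [10→12]: (10.6+4.9)/2 × 2 = 15.5
  [12→12.5]: (4.9+4.0)/2 × 0.5 = 2.225
  [12.5→15.5]: (4.0+1.3)/2 × 3 = 7.95
  [15.5→18.5]: (1.3+0.4)/2 × 3 = 2.55
  [18.5→22.5]: (0.4+0.1)/2 × 4 = 1.0
  Sum = 1790.225 µg/L·hr

AUC = 1790 µg/L·hr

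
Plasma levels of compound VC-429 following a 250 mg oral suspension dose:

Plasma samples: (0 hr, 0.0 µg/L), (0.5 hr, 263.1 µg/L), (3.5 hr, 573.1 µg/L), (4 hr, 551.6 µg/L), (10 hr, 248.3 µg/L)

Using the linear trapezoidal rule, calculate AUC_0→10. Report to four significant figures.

Trapezoidal AUC_0→10:
  [0→0.5]: (0.0+263.1)/2 × 0.5 = 65.775
  [0.5→3.5]: (263.1+573.1)/2 × 3 = 1254.3
  [3.5→4]: (573.1+551.6)/2 × 0.5 = 281.175
  [4→10]: (551.6+248.3)/2 × 6 = 2399.7
  Sum = 4000.95 µg/L·hr

AUC = 4001 µg/L·hr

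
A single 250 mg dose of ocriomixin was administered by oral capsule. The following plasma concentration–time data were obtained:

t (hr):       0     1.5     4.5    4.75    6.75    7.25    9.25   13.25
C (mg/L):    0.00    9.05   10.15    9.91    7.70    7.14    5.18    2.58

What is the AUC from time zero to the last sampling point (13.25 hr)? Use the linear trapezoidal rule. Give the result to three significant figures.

Trapezoidal AUC_0→13.25:
  [0→1.5]: (0.00+9.05)/2 × 1.5 = 6.7875
  [1.5→4.5]: (9.05+10.15)/2 × 3 = 28.8
  [4.5→4.75]: (10.15+9.91)/2 × 0.25 = 2.5075
  [4.75→6.75]: (9.91+7.70)/2 × 2 = 17.61
  [6.75→7.25]: (7.70+7.14)/2 × 0.5 = 3.71
  [7.25→9.25]: (7.14+5.18)/2 × 2 = 12.32
  [9.25→13.25]: (5.18+2.58)/2 × 4 = 15.52
  Sum = 87.255 mg/L·hr

AUC = 87.3 mg/L·hr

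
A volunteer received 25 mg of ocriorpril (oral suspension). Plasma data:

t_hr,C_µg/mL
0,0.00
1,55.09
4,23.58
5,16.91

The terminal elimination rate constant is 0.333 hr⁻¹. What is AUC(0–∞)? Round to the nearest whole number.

AUC = 217 µg/mL·hr

Trapezoidal AUC_0→5:
  [0→1]: (0.00+55.09)/2 × 1 = 27.545
  [1→4]: (55.09+23.58)/2 × 3 = 118.005
  [4→5]: (23.58+16.91)/2 × 1 = 20.245
  Sum = 165.795 µg/mL·hr
Extrapolated tail: C_last / k_e = 16.91 / 0.333 = 50.781
AUC_0→∞ = 165.795 + 50.781 = 216.576 µg/mL·hr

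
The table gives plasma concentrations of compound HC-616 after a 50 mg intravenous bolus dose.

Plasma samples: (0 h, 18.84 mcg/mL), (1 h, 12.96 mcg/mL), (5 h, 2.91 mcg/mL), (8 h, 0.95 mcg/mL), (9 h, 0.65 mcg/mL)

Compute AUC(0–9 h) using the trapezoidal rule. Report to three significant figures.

AUC = 54.2 mcg/mL·h

Trapezoidal AUC_0→9:
  [0→1]: (18.84+12.96)/2 × 1 = 15.9
  [1→5]: (12.96+2.91)/2 × 4 = 31.74
  [5→8]: (2.91+0.95)/2 × 3 = 5.79
  [8→9]: (0.95+0.65)/2 × 1 = 0.8
  Sum = 54.23 mcg/mL·h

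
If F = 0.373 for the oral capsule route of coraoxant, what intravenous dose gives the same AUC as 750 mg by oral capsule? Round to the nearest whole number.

Systemic exposure from an extravascular dose = F × D_ev, so the equivalent IV dose is F × D_ev.
D_iv = F × D_ev = 0.373 × 750 = 279.75 mg

D_iv = 280 mg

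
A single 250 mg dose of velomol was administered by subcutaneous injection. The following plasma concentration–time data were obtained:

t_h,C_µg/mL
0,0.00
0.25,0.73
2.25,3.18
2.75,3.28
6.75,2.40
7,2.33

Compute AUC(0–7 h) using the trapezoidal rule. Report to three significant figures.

Trapezoidal AUC_0→7:
  [0→0.25]: (0.00+0.73)/2 × 0.25 = 0.09125
  [0.25→2.25]: (0.73+3.18)/2 × 2 = 3.91
  [2.25→2.75]: (3.18+3.28)/2 × 0.5 = 1.615
  [2.75→6.75]: (3.28+2.40)/2 × 4 = 11.36
  [6.75→7]: (2.40+2.33)/2 × 0.25 = 0.59125
  Sum = 17.5675 µg/mL·h

AUC = 17.6 µg/mL·h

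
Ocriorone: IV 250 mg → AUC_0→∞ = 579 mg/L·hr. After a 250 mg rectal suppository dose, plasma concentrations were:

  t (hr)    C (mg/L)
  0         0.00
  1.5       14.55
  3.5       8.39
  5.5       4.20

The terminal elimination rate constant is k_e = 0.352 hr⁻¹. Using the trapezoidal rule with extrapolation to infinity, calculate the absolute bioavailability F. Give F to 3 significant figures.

F = 0.101

Trapezoidal AUC_0→5.5 (rectal suppository):
  [0→1.5]: (0.00+14.55)/2 × 1.5 = 10.9125
  [1.5→3.5]: (14.55+8.39)/2 × 2 = 22.94
  [3.5→5.5]: (8.39+4.20)/2 × 2 = 12.59
  Sum = 46.4425 mg/L·hr
Tail: C_last/k_e = 4.20/0.352 = 11.932
AUC_0→∞ (rectal suppository) = 46.4425 + 11.932 = 58.3745 mg/L·hr
F = (AUC_ev/D_ev)/(AUC_iv/D_iv) = (58.3745/250)/(579/250) = 0.233498/2.316 = 0.1008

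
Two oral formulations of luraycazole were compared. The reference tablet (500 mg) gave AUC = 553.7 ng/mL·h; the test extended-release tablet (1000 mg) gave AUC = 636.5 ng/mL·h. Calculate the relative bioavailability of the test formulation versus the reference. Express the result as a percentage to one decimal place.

F_rel = (AUC_test/D_test) / (AUC_ref/D_ref)
      = (636.5/1000) / (553.7/500)
      = 0.6365 / 1.1074 = 0.5748 = 57.48%

F_rel = 57.5%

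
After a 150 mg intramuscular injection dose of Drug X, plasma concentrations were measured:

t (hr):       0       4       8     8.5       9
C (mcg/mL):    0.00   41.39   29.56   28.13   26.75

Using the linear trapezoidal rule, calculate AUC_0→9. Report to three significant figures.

Trapezoidal AUC_0→9:
  [0→4]: (0.00+41.39)/2 × 4 = 82.78
  [4→8]: (41.39+29.56)/2 × 4 = 141.9
  [8→8.5]: (29.56+28.13)/2 × 0.5 = 14.4225
  [8.5→9]: (28.13+26.75)/2 × 0.5 = 13.72
  Sum = 252.8225 mcg/mL·hr

AUC = 253 mcg/mL·hr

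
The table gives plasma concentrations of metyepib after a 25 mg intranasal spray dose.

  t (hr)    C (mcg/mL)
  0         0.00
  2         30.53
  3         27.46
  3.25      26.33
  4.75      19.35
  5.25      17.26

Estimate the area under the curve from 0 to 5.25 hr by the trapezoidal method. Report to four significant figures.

Trapezoidal AUC_0→5.25:
  [0→2]: (0.00+30.53)/2 × 2 = 30.53
  [2→3]: (30.53+27.46)/2 × 1 = 28.995
  [3→3.25]: (27.46+26.33)/2 × 0.25 = 6.72375
  [3.25→4.75]: (26.33+19.35)/2 × 1.5 = 34.26
  [4.75→5.25]: (19.35+17.26)/2 × 0.5 = 9.1525
  Sum = 109.66125 mcg/mL·hr

AUC = 109.7 mcg/mL·hr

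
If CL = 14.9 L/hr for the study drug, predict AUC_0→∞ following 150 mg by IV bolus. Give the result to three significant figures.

AUC = 10.1 mg/L·hr

AUC_0→∞ = Dose_iv / CL
        = 150 / 14.9 = 10.0671 mg/L·hr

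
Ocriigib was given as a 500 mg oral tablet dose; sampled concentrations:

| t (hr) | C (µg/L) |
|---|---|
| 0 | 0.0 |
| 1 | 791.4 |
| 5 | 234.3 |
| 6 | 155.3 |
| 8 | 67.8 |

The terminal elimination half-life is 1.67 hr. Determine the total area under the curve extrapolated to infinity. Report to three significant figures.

AUC = 3030 µg/L·hr

Trapezoidal AUC_0→8:
  [0→1]: (0.0+791.4)/2 × 1 = 395.7
  [1→5]: (791.4+234.3)/2 × 4 = 2051.4
  [5→6]: (234.3+155.3)/2 × 1 = 194.8
  [6→8]: (155.3+67.8)/2 × 2 = 223.1
  Sum = 2865.0 µg/L·hr
k_e = ln2 / t½ = 0.693147 / 1.67 = 0.4151 hr^-1
Extrapolated tail: C_last / k_e = 67.8 / 0.4151 = 163.334
AUC_0→∞ = 2865.0 + 163.334 = 3028.334 µg/L·hr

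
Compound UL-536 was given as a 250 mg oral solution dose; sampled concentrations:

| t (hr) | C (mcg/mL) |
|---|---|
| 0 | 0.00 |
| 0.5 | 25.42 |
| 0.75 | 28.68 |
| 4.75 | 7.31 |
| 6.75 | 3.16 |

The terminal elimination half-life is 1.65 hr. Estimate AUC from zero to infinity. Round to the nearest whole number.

AUC = 103 mcg/mL·hr

Trapezoidal AUC_0→6.75:
  [0→0.5]: (0.00+25.42)/2 × 0.5 = 6.355
  [0.5→0.75]: (25.42+28.68)/2 × 0.25 = 6.7625
  [0.75→4.75]: (28.68+7.31)/2 × 4 = 71.98
  [4.75→6.75]: (7.31+3.16)/2 × 2 = 10.47
  Sum = 95.5675 mcg/mL·hr
k_e = ln2 / t½ = 0.693147 / 1.65 = 0.4201 hr^-1
Extrapolated tail: C_last / k_e = 3.16 / 0.4201 = 7.522
AUC_0→∞ = 95.5675 + 7.522 = 103.0895 mcg/mL·hr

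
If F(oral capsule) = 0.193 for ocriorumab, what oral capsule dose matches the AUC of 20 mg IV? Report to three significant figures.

D_oral = 104 mg

For equal systemic exposure: F × D_ev = D_iv
D_ev = D_iv / F = 20 / 0.193 = 103.627 mg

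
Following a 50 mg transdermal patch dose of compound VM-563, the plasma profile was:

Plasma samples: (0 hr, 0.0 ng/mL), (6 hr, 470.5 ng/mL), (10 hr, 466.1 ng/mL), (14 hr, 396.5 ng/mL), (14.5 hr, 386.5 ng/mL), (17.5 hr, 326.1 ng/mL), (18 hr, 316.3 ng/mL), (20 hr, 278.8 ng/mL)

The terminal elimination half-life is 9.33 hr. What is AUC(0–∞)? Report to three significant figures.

AUC = 10800 ng/mL·hr

Trapezoidal AUC_0→20:
  [0→6]: (0.0+470.5)/2 × 6 = 1411.5
  [6→10]: (470.5+466.1)/2 × 4 = 1873.2
  [10→14]: (466.1+396.5)/2 × 4 = 1725.2
  [14→14.5]: (396.5+386.5)/2 × 0.5 = 195.75
  [14.5→17.5]: (386.5+326.1)/2 × 3 = 1068.9
  [17.5→18]: (326.1+316.3)/2 × 0.5 = 160.6
  [18→20]: (316.3+278.8)/2 × 2 = 595.1
  Sum = 7030.25 ng/mL·hr
k_e = ln2 / t½ = 0.693147 / 9.33 = 0.0743 hr^-1
Extrapolated tail: C_last / k_e = 278.8 / 0.0743 = 3752.355
AUC_0→∞ = 7030.25 + 3752.355 = 10782.605 ng/mL·hr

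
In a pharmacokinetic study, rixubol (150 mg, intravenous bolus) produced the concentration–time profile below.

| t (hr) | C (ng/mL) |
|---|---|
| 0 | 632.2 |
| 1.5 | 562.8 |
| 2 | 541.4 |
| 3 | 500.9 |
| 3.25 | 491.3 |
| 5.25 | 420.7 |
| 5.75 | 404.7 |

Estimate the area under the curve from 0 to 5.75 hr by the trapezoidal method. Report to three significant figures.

Trapezoidal AUC_0→5.75:
  [0→1.5]: (632.2+562.8)/2 × 1.5 = 896.25
  [1.5→2]: (562.8+541.4)/2 × 0.5 = 276.05
  [2→3]: (541.4+500.9)/2 × 1 = 521.15
  [3→3.25]: (500.9+491.3)/2 × 0.25 = 124.025
  [3.25→5.25]: (491.3+420.7)/2 × 2 = 912.0
  [5.25→5.75]: (420.7+404.7)/2 × 0.5 = 206.35
  Sum = 2935.825 ng/mL·hr

AUC = 2940 ng/mL·hr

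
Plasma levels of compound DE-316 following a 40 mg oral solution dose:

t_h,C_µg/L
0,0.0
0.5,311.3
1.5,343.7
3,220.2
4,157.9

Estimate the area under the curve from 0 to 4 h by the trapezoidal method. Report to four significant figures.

Trapezoidal AUC_0→4:
  [0→0.5]: (0.0+311.3)/2 × 0.5 = 77.825
  [0.5→1.5]: (311.3+343.7)/2 × 1 = 327.5
  [1.5→3]: (343.7+220.2)/2 × 1.5 = 422.925
  [3→4]: (220.2+157.9)/2 × 1 = 189.05
  Sum = 1017.3 µg/L·h

AUC = 1017 µg/L·h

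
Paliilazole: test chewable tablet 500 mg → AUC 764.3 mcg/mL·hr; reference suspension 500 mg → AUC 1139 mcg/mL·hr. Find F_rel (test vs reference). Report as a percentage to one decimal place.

F_rel = 67.1%

F_rel = (AUC_test/D_test) / (AUC_ref/D_ref)
      = (764.3/500) / (1139/500)
      = 1.5286 / 2.278 = 0.6710 = 67.10%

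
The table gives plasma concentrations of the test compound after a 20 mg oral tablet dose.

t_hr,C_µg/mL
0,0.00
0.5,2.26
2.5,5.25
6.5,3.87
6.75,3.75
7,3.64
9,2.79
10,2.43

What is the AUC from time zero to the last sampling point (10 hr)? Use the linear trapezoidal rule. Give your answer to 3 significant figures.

Trapezoidal AUC_0→10:
  [0→0.5]: (0.00+2.26)/2 × 0.5 = 0.565
  [0.5→2.5]: (2.26+5.25)/2 × 2 = 7.51
  [2.5→6.5]: (5.25+3.87)/2 × 4 = 18.24
  [6.5→6.75]: (3.87+3.75)/2 × 0.25 = 0.9525
  [6.75→7]: (3.75+3.64)/2 × 0.25 = 0.92375
  [7→9]: (3.64+2.79)/2 × 2 = 6.43
  [9→10]: (2.79+2.43)/2 × 1 = 2.61
  Sum = 37.23125 µg/mL·hr

AUC = 37.2 µg/mL·hr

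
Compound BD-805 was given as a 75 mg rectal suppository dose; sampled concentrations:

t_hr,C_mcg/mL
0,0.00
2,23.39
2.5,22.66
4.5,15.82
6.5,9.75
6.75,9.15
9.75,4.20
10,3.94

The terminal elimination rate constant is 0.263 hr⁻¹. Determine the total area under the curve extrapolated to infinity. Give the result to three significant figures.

Trapezoidal AUC_0→10:
  [0→2]: (0.00+23.39)/2 × 2 = 23.39
  [2→2.5]: (23.39+22.66)/2 × 0.5 = 11.5125
  [2.5→4.5]: (22.66+15.82)/2 × 2 = 38.48
  [4.5→6.5]: (15.82+9.75)/2 × 2 = 25.57
  [6.5→6.75]: (9.75+9.15)/2 × 0.25 = 2.3625
  [6.75→9.75]: (9.15+4.20)/2 × 3 = 20.025
  [9.75→10]: (4.20+3.94)/2 × 0.25 = 1.0175
  Sum = 122.3575 mcg/mL·hr
Extrapolated tail: C_last / k_e = 3.94 / 0.263 = 14.981
AUC_0→∞ = 122.3575 + 14.981 = 137.3385 mcg/mL·hr

AUC = 137 mcg/mL·hr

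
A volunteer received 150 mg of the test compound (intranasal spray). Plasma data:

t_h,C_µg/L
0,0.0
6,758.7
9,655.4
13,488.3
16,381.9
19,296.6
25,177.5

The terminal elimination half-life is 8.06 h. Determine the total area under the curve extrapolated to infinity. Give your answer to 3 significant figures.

AUC = 12500 µg/L·h

Trapezoidal AUC_0→25:
  [0→6]: (0.0+758.7)/2 × 6 = 2276.1
  [6→9]: (758.7+655.4)/2 × 3 = 2121.15
  [9→13]: (655.4+488.3)/2 × 4 = 2287.4
  [13→16]: (488.3+381.9)/2 × 3 = 1305.3
  [16→19]: (381.9+296.6)/2 × 3 = 1017.75
  [19→25]: (296.6+177.5)/2 × 6 = 1422.3
  Sum = 10430.0 µg/L·h
k_e = ln2 / t½ = 0.693147 / 8.06 = 0.0860 h^-1
Extrapolated tail: C_last / k_e = 177.5 / 0.086 = 2063.953
AUC_0→∞ = 10430.0 + 2063.953 = 12493.953 µg/L·h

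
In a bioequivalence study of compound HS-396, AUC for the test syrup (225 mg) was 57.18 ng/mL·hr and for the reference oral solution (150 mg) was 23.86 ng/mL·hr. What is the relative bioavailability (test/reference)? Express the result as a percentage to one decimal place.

F_rel = (AUC_test/D_test) / (AUC_ref/D_ref)
      = (57.18/225) / (23.86/150)
      = 0.254133 / 0.159067 = 1.5976 = 159.76%

F_rel = 159.8%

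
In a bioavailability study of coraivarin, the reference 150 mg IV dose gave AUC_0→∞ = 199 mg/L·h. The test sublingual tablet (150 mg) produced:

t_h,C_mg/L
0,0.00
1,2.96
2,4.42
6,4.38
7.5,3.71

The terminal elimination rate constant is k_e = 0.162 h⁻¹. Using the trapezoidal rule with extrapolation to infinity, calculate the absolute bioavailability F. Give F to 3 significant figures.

Trapezoidal AUC_0→7.5 (sublingual tablet):
  [0→1]: (0.00+2.96)/2 × 1 = 1.48
  [1→2]: (2.96+4.42)/2 × 1 = 3.69
  [2→6]: (4.42+4.38)/2 × 4 = 17.6
  [6→7.5]: (4.38+3.71)/2 × 1.5 = 6.0675
  Sum = 28.8375 mg/L·h
Tail: C_last/k_e = 3.71/0.162 = 22.901
AUC_0→∞ (sublingual tablet) = 28.8375 + 22.901 = 51.7385 mg/L·h
F = (AUC_ev/D_ev)/(AUC_iv/D_iv) = (51.7385/150)/(199/150) = 0.344923/1.32667 = 0.2600

F = 0.260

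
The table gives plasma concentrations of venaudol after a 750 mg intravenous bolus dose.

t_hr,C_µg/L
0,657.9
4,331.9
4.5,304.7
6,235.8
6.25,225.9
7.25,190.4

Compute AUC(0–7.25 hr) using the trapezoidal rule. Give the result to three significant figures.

AUC = 2810 µg/L·hr

Trapezoidal AUC_0→7.25:
  [0→4]: (657.9+331.9)/2 × 4 = 1979.6
  [4→4.5]: (331.9+304.7)/2 × 0.5 = 159.15
  [4.5→6]: (304.7+235.8)/2 × 1.5 = 405.375
  [6→6.25]: (235.8+225.9)/2 × 0.25 = 57.7125
  [6.25→7.25]: (225.9+190.4)/2 × 1 = 208.15
  Sum = 2809.9875 µg/L·hr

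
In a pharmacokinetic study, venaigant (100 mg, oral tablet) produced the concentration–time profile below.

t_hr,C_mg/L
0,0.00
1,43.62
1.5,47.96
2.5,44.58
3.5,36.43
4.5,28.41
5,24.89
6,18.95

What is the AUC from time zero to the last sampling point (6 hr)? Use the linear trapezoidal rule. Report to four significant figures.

Trapezoidal AUC_0→6:
  [0→1]: (0.00+43.62)/2 × 1 = 21.81
  [1→1.5]: (43.62+47.96)/2 × 0.5 = 22.895
  [1.5→2.5]: (47.96+44.58)/2 × 1 = 46.27
  [2.5→3.5]: (44.58+36.43)/2 × 1 = 40.505
  [3.5→4.5]: (36.43+28.41)/2 × 1 = 32.42
  [4.5→5]: (28.41+24.89)/2 × 0.5 = 13.325
  [5→6]: (24.89+18.95)/2 × 1 = 21.92
  Sum = 199.145 mg/L·hr

AUC = 199.1 mg/L·hr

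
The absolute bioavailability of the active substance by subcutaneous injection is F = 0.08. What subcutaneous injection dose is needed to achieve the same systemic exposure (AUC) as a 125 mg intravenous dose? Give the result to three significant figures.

For equal systemic exposure: F × D_ev = D_iv
D_ev = D_iv / F = 125 / 0.08 = 1562.5 mg

D_subcutaneous = 1560 mg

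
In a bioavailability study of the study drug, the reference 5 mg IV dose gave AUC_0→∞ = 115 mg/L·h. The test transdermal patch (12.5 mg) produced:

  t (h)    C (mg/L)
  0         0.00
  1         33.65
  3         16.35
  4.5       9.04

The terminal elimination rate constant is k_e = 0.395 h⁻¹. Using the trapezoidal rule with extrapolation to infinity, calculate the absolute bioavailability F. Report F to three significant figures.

F = 0.378

Trapezoidal AUC_0→4.5 (transdermal patch):
  [0→1]: (0.00+33.65)/2 × 1 = 16.825
  [1→3]: (33.65+16.35)/2 × 2 = 50.0
  [3→4.5]: (16.35+9.04)/2 × 1.5 = 19.0425
  Sum = 85.8675 mg/L·h
Tail: C_last/k_e = 9.04/0.395 = 22.886
AUC_0→∞ (transdermal patch) = 85.8675 + 22.886 = 108.7535 mg/L·h
F = (AUC_ev/D_ev)/(AUC_iv/D_iv) = (108.7535/12.5)/(115/5) = 8.70028/23 = 0.3783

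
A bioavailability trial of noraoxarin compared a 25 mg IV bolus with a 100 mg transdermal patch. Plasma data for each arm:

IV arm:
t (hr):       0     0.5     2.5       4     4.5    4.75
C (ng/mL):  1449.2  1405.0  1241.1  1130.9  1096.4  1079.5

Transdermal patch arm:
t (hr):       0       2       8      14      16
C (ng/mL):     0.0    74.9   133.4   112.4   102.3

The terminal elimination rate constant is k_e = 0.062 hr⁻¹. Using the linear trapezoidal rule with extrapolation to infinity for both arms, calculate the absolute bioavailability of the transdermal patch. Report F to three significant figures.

F = 0.0353

Trapezoidal AUC_0→4.75 (IV):
  [0→0.5]: (1449.2+1405.0)/2 × 0.5 = 713.55
  [0.5→2.5]: (1405.0+1241.1)/2 × 2 = 2646.1
  [2.5→4]: (1241.1+1130.9)/2 × 1.5 = 1779.0
  [4→4.5]: (1130.9+1096.4)/2 × 0.5 = 556.825
  [4.5→4.75]: (1096.4+1079.5)/2 × 0.25 = 271.9875
  Sum = 5967.4625 ng/mL·hr
IV tail: 1079.5/0.062 = 17411.290; AUC_iv,0→∞ = 5967.4625 + 17411.290 = 23378.7525 ng/mL·hr
Trapezoidal AUC_0→16 (transdermal patch):
  [0→2]: (0.0+74.9)/2 × 2 = 74.9
  [2→8]: (74.9+133.4)/2 × 6 = 624.9
  [8→14]: (133.4+112.4)/2 × 6 = 737.4
  [14→16]: (112.4+102.3)/2 × 2 = 214.7
  Sum = 1651.9 ng/mL·hr
transdermal patch tail: 102.3/0.062 = 1650.000; AUC_ev,0→∞ = 1651.9 + 1650.000 = 3301.9 ng/mL·hr
F = (AUC_ev/D_ev)/(AUC_iv/D_iv) = (3301.9/100)/(23378.7525/25) = 33.019/935.1501 = 0.0353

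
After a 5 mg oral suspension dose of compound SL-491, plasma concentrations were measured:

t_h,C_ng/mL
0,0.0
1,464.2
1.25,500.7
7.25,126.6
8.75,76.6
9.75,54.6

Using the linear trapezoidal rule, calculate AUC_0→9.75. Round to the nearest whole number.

Trapezoidal AUC_0→9.75:
  [0→1]: (0.0+464.2)/2 × 1 = 232.1
  [1→1.25]: (464.2+500.7)/2 × 0.25 = 120.6125
  [1.25→7.25]: (500.7+126.6)/2 × 6 = 1881.9
  [7.25→8.75]: (126.6+76.6)/2 × 1.5 = 152.4
  [8.75→9.75]: (76.6+54.6)/2 × 1 = 65.6
  Sum = 2452.6125 ng/mL·h

AUC = 2453 ng/mL·h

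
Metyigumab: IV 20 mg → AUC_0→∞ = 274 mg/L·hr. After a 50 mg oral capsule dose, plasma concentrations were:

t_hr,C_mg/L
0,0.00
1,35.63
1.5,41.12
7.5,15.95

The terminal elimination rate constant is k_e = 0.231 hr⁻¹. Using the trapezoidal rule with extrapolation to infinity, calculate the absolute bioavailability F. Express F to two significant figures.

F = 0.40

Trapezoidal AUC_0→7.5 (oral capsule):
  [0→1]: (0.00+35.63)/2 × 1 = 17.815
  [1→1.5]: (35.63+41.12)/2 × 0.5 = 19.1875
  [1.5→7.5]: (41.12+15.95)/2 × 6 = 171.21
  Sum = 208.2125 mg/L·hr
Tail: C_last/k_e = 15.95/0.231 = 69.048
AUC_0→∞ (oral capsule) = 208.2125 + 69.048 = 277.2605 mg/L·hr
F = (AUC_ev/D_ev)/(AUC_iv/D_iv) = (277.2605/50)/(274/20) = 5.54521/13.7 = 0.4048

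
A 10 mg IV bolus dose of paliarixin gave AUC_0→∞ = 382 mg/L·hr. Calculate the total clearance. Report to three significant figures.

CL = 0.0262 L/hr

CL = Dose_iv / AUC_0→∞
   = 10 / 382 = 0.026178 L/hr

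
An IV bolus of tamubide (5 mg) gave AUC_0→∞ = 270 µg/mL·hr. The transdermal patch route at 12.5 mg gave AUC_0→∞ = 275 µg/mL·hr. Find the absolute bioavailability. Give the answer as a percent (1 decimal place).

F = (AUC_ev / D_ev) / (AUC_iv / D_iv)
  = (275/12.5) / (270/5)
  = 22 / 54 = 0.4074
  = 40.74%

F = 40.7%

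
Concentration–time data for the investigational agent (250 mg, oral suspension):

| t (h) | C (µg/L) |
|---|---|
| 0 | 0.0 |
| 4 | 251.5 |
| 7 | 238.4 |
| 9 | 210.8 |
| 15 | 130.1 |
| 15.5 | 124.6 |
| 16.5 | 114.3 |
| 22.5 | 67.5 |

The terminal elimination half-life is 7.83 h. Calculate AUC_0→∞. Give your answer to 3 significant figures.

Trapezoidal AUC_0→22.5:
  [0→4]: (0.0+251.5)/2 × 4 = 503.0
  [4→7]: (251.5+238.4)/2 × 3 = 734.85
  [7→9]: (238.4+210.8)/2 × 2 = 449.2
  [9→15]: (210.8+130.1)/2 × 6 = 1022.7
  [15→15.5]: (130.1+124.6)/2 × 0.5 = 63.675
  [15.5→16.5]: (124.6+114.3)/2 × 1 = 119.45
  [16.5→22.5]: (114.3+67.5)/2 × 6 = 545.4
  Sum = 3438.275 µg/L·h
k_e = ln2 / t½ = 0.693147 / 7.83 = 0.0885 h^-1
Extrapolated tail: C_last / k_e = 67.5 / 0.0885 = 762.712
AUC_0→∞ = 3438.275 + 762.712 = 4200.987 µg/L·h

AUC = 4200 µg/L·h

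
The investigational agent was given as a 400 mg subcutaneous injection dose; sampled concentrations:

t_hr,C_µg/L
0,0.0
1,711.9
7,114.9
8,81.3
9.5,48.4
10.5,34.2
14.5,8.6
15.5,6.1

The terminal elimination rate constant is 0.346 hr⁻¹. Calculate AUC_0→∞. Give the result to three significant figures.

Trapezoidal AUC_0→15.5:
  [0→1]: (0.0+711.9)/2 × 1 = 355.95
  [1→7]: (711.9+114.9)/2 × 6 = 2480.4
  [7→8]: (114.9+81.3)/2 × 1 = 98.1
  [8→9.5]: (81.3+48.4)/2 × 1.5 = 97.275
  [9.5→10.5]: (48.4+34.2)/2 × 1 = 41.3
  [10.5→14.5]: (34.2+8.6)/2 × 4 = 85.6
  [14.5→15.5]: (8.6+6.1)/2 × 1 = 7.35
  Sum = 3165.975 µg/L·hr
Extrapolated tail: C_last / k_e = 6.1 / 0.346 = 17.630
AUC_0→∞ = 3165.975 + 17.630 = 3183.605 µg/L·hr

AUC = 3180 µg/L·hr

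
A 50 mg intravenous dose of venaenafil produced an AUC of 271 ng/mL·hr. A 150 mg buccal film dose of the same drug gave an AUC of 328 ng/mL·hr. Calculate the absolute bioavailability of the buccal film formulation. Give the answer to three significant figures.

F = (AUC_ev / D_ev) / (AUC_iv / D_iv)
  = (328/150) / (271/50)
  = 2.18667 / 5.42 = 0.4034

F = 0.403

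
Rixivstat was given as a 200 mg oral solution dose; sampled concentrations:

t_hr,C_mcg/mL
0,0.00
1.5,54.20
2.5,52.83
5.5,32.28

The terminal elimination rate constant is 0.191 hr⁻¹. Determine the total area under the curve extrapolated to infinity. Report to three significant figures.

AUC = 391 mcg/mL·hr

Trapezoidal AUC_0→5.5:
  [0→1.5]: (0.00+54.20)/2 × 1.5 = 40.65
  [1.5→2.5]: (54.20+52.83)/2 × 1 = 53.515
  [2.5→5.5]: (52.83+32.28)/2 × 3 = 127.665
  Sum = 221.83 mcg/mL·hr
Extrapolated tail: C_last / k_e = 32.28 / 0.191 = 169.005
AUC_0→∞ = 221.83 + 169.005 = 390.835 mcg/mL·hr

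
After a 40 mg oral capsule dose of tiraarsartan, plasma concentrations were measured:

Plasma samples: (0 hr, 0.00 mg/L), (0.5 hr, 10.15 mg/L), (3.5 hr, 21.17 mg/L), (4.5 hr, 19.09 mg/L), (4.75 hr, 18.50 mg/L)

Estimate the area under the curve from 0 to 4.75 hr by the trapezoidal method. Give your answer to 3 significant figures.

AUC = 74.3 mg/L·hr

Trapezoidal AUC_0→4.75:
  [0→0.5]: (0.00+10.15)/2 × 0.5 = 2.5375
  [0.5→3.5]: (10.15+21.17)/2 × 3 = 46.98
  [3.5→4.5]: (21.17+19.09)/2 × 1 = 20.13
  [4.5→4.75]: (19.09+18.50)/2 × 0.25 = 4.69875
  Sum = 74.34625 mg/L·hr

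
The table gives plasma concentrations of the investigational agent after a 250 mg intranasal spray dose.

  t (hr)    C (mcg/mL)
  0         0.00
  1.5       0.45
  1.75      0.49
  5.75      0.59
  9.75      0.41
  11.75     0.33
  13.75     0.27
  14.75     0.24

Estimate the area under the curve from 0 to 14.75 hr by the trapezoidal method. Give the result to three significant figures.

AUC = 6.21 mcg/mL·hr

Trapezoidal AUC_0→14.75:
  [0→1.5]: (0.00+0.45)/2 × 1.5 = 0.3375
  [1.5→1.75]: (0.45+0.49)/2 × 0.25 = 0.1175
  [1.75→5.75]: (0.49+0.59)/2 × 4 = 2.16
  [5.75→9.75]: (0.59+0.41)/2 × 4 = 2.0
  [9.75→11.75]: (0.41+0.33)/2 × 2 = 0.74
  [11.75→13.75]: (0.33+0.27)/2 × 2 = 0.6
  [13.75→14.75]: (0.27+0.24)/2 × 1 = 0.255
  Sum = 6.21 mcg/mL·hr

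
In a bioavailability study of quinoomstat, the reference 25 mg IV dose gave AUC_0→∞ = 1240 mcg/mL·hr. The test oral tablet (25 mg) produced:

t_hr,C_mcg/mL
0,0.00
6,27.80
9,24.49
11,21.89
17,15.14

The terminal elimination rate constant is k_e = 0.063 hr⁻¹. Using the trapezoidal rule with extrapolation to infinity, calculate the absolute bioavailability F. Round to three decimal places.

Trapezoidal AUC_0→17 (oral tablet):
  [0→6]: (0.00+27.80)/2 × 6 = 83.4
  [6→9]: (27.80+24.49)/2 × 3 = 78.435
  [9→11]: (24.49+21.89)/2 × 2 = 46.38
  [11→17]: (21.89+15.14)/2 × 6 = 111.09
  Sum = 319.305 mcg/mL·hr
Tail: C_last/k_e = 15.14/0.063 = 240.317
AUC_0→∞ (oral tablet) = 319.305 + 240.317 = 559.622 mcg/mL·hr
F = (AUC_ev/D_ev)/(AUC_iv/D_iv) = (559.622/25)/(1240/25) = 22.38488/49.6 = 0.4513

F = 0.451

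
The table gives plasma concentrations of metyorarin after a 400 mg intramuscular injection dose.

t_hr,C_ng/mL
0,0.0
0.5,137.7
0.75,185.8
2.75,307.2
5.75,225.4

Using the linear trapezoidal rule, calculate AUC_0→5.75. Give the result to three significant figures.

AUC = 1370 ng/mL·hr

Trapezoidal AUC_0→5.75:
  [0→0.5]: (0.0+137.7)/2 × 0.5 = 34.425
  [0.5→0.75]: (137.7+185.8)/2 × 0.25 = 40.4375
  [0.75→2.75]: (185.8+307.2)/2 × 2 = 493.0
  [2.75→5.75]: (307.2+225.4)/2 × 3 = 798.9
  Sum = 1366.7625 ng/mL·hr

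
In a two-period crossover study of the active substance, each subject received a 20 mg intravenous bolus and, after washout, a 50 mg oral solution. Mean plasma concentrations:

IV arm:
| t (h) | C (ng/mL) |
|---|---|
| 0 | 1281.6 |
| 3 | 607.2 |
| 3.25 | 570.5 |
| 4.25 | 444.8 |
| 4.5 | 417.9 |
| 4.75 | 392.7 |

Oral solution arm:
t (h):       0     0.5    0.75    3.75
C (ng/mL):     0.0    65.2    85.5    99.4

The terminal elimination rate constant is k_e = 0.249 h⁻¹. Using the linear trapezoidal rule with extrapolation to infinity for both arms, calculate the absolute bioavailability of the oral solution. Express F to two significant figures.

Trapezoidal AUC_0→4.75 (IV):
  [0→3]: (1281.6+607.2)/2 × 3 = 2833.2
  [3→3.25]: (607.2+570.5)/2 × 0.25 = 147.2125
  [3.25→4.25]: (570.5+444.8)/2 × 1 = 507.65
  [4.25→4.5]: (444.8+417.9)/2 × 0.25 = 107.8375
  [4.5→4.75]: (417.9+392.7)/2 × 0.25 = 101.325
  Sum = 3697.225 ng/mL·h
IV tail: 392.7/0.249 = 1577.108; AUC_iv,0→∞ = 3697.225 + 1577.108 = 5274.333 ng/mL·h
Trapezoidal AUC_0→3.75 (oral solution):
  [0→0.5]: (0.0+65.2)/2 × 0.5 = 16.3
  [0.5→0.75]: (65.2+85.5)/2 × 0.25 = 18.8375
  [0.75→3.75]: (85.5+99.4)/2 × 3 = 277.35
  Sum = 312.4875 ng/mL·h
oral solution tail: 99.4/0.249 = 399.197; AUC_ev,0→∞ = 312.4875 + 399.197 = 711.6845 ng/mL·h
F = (AUC_ev/D_ev)/(AUC_iv/D_iv) = (711.6845/50)/(5274.333/20) = 14.23369/263.71665 = 0.0540

F = 0.054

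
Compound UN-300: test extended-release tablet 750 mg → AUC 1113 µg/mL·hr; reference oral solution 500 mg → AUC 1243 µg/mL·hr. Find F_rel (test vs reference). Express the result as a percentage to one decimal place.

F_rel = 59.7%

F_rel = (AUC_test/D_test) / (AUC_ref/D_ref)
      = (1113/750) / (1243/500)
      = 1.484 / 2.486 = 0.5969 = 59.69%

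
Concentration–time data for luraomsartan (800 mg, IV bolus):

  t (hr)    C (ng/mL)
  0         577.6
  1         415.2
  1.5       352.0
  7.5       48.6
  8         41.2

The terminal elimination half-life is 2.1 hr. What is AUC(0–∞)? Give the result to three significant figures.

Trapezoidal AUC_0→8:
  [0→1]: (577.6+415.2)/2 × 1 = 496.4
  [1→1.5]: (415.2+352.0)/2 × 0.5 = 191.8
  [1.5→7.5]: (352.0+48.6)/2 × 6 = 1201.8
  [7.5→8]: (48.6+41.2)/2 × 0.5 = 22.45
  Sum = 1912.45 ng/mL·hr
k_e = ln2 / t½ = 0.693147 / 2.1 = 0.3301 hr^-1
Extrapolated tail: C_last / k_e = 41.2 / 0.3301 = 124.811
AUC_0→∞ = 1912.45 + 124.811 = 2037.261 ng/mL·hr

AUC = 2040 ng/mL·hr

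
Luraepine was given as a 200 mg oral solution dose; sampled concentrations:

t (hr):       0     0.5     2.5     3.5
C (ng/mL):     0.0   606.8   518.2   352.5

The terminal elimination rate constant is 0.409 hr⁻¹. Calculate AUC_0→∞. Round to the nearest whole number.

AUC = 2574 ng/mL·hr

Trapezoidal AUC_0→3.5:
  [0→0.5]: (0.0+606.8)/2 × 0.5 = 151.7
  [0.5→2.5]: (606.8+518.2)/2 × 2 = 1125.0
  [2.5→3.5]: (518.2+352.5)/2 × 1 = 435.35
  Sum = 1712.05 ng/mL·hr
Extrapolated tail: C_last / k_e = 352.5 / 0.409 = 861.858
AUC_0→∞ = 1712.05 + 861.858 = 2573.908 ng/mL·hr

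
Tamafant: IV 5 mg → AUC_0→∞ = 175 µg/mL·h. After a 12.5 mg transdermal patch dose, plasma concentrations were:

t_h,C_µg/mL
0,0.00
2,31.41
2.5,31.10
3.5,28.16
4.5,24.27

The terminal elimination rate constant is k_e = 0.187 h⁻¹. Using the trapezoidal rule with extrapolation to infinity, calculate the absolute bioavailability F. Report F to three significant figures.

Trapezoidal AUC_0→4.5 (transdermal patch):
  [0→2]: (0.00+31.41)/2 × 2 = 31.41
  [2→2.5]: (31.41+31.10)/2 × 0.5 = 15.6275
  [2.5→3.5]: (31.10+28.16)/2 × 1 = 29.63
  [3.5→4.5]: (28.16+24.27)/2 × 1 = 26.215
  Sum = 102.8825 µg/mL·h
Tail: C_last/k_e = 24.27/0.187 = 129.786
AUC_0→∞ (transdermal patch) = 102.8825 + 129.786 = 232.6685 µg/mL·h
F = (AUC_ev/D_ev)/(AUC_iv/D_iv) = (232.6685/12.5)/(175/5) = 18.61348/35 = 0.5318

F = 0.532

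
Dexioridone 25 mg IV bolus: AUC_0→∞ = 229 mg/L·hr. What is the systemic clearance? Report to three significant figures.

CL = Dose_iv / AUC_0→∞
   = 25 / 229 = 0.10917 L/hr

CL = 0.109 L/hr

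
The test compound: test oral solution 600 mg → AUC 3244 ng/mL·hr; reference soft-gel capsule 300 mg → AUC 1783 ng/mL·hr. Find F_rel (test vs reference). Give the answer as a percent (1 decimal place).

F_rel = (AUC_test/D_test) / (AUC_ref/D_ref)
      = (3244/600) / (1783/300)
      = 5.40667 / 5.94333 = 0.9097 = 90.97%

F_rel = 91.0%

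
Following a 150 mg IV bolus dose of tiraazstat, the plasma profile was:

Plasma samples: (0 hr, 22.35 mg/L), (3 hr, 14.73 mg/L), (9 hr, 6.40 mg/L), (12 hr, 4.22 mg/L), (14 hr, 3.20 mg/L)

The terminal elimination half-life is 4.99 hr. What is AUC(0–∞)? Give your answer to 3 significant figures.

Trapezoidal AUC_0→14:
  [0→3]: (22.35+14.73)/2 × 3 = 55.62
  [3→9]: (14.73+6.40)/2 × 6 = 63.39
  [9→12]: (6.40+4.22)/2 × 3 = 15.93
  [12→14]: (4.22+3.20)/2 × 2 = 7.42
  Sum = 142.36 mg/L·hr
k_e = ln2 / t½ = 0.693147 / 4.99 = 0.1389 hr^-1
Extrapolated tail: C_last / k_e = 3.20 / 0.1389 = 23.038
AUC_0→∞ = 142.36 + 23.038 = 165.398 mg/L·hr

AUC = 165 mg/L·hr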